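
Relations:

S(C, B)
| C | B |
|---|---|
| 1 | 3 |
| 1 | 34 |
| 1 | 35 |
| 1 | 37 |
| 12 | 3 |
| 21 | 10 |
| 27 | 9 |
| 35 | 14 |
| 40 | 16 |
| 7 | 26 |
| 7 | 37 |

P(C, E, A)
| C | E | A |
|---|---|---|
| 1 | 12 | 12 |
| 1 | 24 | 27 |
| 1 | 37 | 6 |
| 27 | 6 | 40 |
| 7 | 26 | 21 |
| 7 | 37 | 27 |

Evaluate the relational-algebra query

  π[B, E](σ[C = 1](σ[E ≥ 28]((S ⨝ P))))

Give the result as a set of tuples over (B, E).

{(3, 37), (34, 37), (35, 37), (37, 37)}

Joining S and P on C yields {(1, 3, 12, 12), (1, 3, 24, 27), (1, 3, 37, 6), (1, 34, 12, 12), (1, 34, 24, 27), (1, 34, 37, 6), (1, 35, 12, 12), (1, 35, 24, 27), (1, 35, 37, 6), (1, 37, 12, 12), (1, 37, 24, 27), (1, 37, 37, 6), (27, 9, 6, 40), (7, 26, 26, 21), (7, 26, 37, 27), (7, 37, 26, 21), (7, 37, 37, 27)}.
Filtering on E ≥ 28 leaves {(1, 3, 37, 6), (1, 34, 37, 6), (1, 35, 37, 6), (1, 37, 37, 6), (7, 26, 37, 27), (7, 37, 37, 27)}.
Filtering on C = 1 leaves {(1, 3, 37, 6), (1, 34, 37, 6), (1, 35, 37, 6), (1, 37, 37, 6)}.
Projecting to B, E: {(3, 37), (34, 37), (35, 37), (37, 37)}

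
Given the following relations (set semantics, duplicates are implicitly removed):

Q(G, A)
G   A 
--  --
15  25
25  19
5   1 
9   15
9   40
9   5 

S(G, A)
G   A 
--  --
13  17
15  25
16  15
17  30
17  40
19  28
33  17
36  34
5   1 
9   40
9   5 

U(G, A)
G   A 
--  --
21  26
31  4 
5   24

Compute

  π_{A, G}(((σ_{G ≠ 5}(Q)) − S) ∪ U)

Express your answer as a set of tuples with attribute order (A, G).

σ[G ≠ 5]: keep tuples satisfying G ≠ 5 → {(15, 25), (25, 19), (9, 15), (9, 40), (9, 5)}
Taking the difference: {(25, 19), (9, 15)}
Taking the union: {(21, 26), (25, 19), (31, 4), (5, 24), (9, 15)}
π_{A, G} gives {(15, 9), (19, 25), (24, 5), (26, 21), (4, 31)}.

{(15, 9), (19, 25), (24, 5), (26, 21), (4, 31)}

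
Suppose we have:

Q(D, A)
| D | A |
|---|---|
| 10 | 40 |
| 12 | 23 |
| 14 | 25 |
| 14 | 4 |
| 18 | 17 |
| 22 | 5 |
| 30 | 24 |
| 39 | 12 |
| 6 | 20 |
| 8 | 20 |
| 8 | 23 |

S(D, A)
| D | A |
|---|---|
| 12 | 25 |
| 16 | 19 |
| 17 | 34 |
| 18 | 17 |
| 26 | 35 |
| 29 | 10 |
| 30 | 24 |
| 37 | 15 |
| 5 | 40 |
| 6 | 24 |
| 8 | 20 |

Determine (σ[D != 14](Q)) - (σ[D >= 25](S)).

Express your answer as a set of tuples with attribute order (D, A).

Apply σ_{D != 14}; surviving tuples: {(10, 40), (12, 23), (18, 17), (22, 5), (30, 24), (39, 12), (6, 20), (8, 20), (8, 23)}
Apply σ_{D >= 25}; surviving tuples: {(26, 35), (29, 10), (30, 24), (37, 15)}
Taking the difference: {(10, 40), (12, 23), (18, 17), (22, 5), (39, 12), (6, 20), (8, 20), (8, 23)}

{(10, 40), (12, 23), (18, 17), (22, 5), (39, 12), (6, 20), (8, 20), (8, 23)}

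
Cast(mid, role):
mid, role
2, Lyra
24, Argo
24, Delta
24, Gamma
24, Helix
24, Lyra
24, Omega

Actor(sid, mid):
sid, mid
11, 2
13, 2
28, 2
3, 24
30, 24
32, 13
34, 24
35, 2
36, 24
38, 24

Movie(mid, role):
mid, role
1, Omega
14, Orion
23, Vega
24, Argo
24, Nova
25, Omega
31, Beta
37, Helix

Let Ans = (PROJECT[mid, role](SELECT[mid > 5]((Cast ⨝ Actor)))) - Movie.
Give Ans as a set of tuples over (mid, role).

{(24, Delta), (24, Gamma), (24, Helix), (24, Lyra), (24, Omega)}

Joining Cast and Actor on mid yields {(2, Lyra, 11), (2, Lyra, 13), (2, Lyra, 28), (2, Lyra, 35), (24, Argo, 3), (24, Argo, 30), (24, Argo, 34), (24, Argo, 36), (24, Argo, 38), (24, Delta, 3), (24, Delta, 30), (24, Delta, 34), (24, Delta, 36), (24, Delta, 38), (24, Gamma, 3), (24, Gamma, 30), (24, Gamma, 34), (24, Gamma, 36), (24, Gamma, 38), (24, Helix, 3), (24, Helix, 30), (24, Helix, 34), (24, Helix, 36), (24, Helix, 38), (24, Lyra, 3), (24, Lyra, 30), (24, Lyra, 34), (24, Lyra, 36), (24, Lyra, 38), (24, Omega, 3), (24, Omega, 30), (24, Omega, 34), (24, Omega, 36), (24, Omega, 38)}.
σ[mid > 5]: keep tuples satisfying mid > 5 → {(24, Argo, 3), (24, Argo, 30), (24, Argo, 34), (24, Argo, 36), (24, Argo, 38), (24, Delta, 3), (24, Delta, 30), (24, Delta, 34), (24, Delta, 36), (24, Delta, 38), (24, Gamma, 3), (24, Gamma, 30), (24, Gamma, 34), (24, Gamma, 36), (24, Gamma, 38), (24, Helix, 3), (24, Helix, 30), (24, Helix, 34), (24, Helix, 36), (24, Helix, 38), (24, Lyra, 3), (24, Lyra, 30), (24, Lyra, 34), (24, Lyra, 36), (24, Lyra, 38), (24, Omega, 3), (24, Omega, 30), (24, Omega, 34), (24, Omega, 36), (24, Omega, 38)}
π[mid, role]: project onto (mid, role) (24 duplicate(s) eliminated) → {(24, Argo), (24, Delta), (24, Gamma), (24, Helix), (24, Lyra), (24, Omega)}
Set difference of the two operands is {(24, Delta), (24, Gamma), (24, Helix), (24, Lyra), (24, Omega)}.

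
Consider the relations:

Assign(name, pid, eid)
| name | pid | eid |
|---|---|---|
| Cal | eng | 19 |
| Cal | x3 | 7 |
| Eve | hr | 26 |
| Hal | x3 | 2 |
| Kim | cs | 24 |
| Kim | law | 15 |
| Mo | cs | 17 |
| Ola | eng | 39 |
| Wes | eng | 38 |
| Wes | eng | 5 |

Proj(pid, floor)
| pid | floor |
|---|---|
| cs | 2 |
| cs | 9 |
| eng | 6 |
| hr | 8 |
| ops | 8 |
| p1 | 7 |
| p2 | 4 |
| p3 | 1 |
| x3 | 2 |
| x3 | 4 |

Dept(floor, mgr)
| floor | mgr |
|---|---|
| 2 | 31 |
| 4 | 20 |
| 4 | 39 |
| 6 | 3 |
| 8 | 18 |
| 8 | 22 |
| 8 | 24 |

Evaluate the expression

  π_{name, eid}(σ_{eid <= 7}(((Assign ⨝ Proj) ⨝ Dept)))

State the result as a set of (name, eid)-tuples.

Joining Assign and Proj on pid yields {(Cal, eng, 19, 6), (Cal, x3, 7, 2), (Cal, x3, 7, 4), (Eve, hr, 26, 8), (Hal, x3, 2, 2), (Hal, x3, 2, 4), (Kim, cs, 24, 2), (Kim, cs, 24, 9), (Mo, cs, 17, 2), (Mo, cs, 17, 9), (Ola, eng, 39, 6), (Wes, eng, 38, 6), (Wes, eng, 5, 6)}.
Joining (Assign ⨝ Proj) and Dept on floor yields {(Cal, eng, 19, 6, 3), (Cal, x3, 7, 2, 31), (Cal, x3, 7, 4, 20), (Cal, x3, 7, 4, 39), (Eve, hr, 26, 8, 18), (Eve, hr, 26, 8, 22), (Eve, hr, 26, 8, 24), (Hal, x3, 2, 2, 31), (Hal, x3, 2, 4, 20), (Hal, x3, 2, 4, 39), (Kim, cs, 24, 2, 31), (Mo, cs, 17, 2, 31), (Ola, eng, 39, 6, 3), (Wes, eng, 38, 6, 3), (Wes, eng, 5, 6, 3)}.
σ[eid <= 7]: keep tuples satisfying eid <= 7 → {(Cal, x3, 7, 2, 31), (Cal, x3, 7, 4, 20), (Cal, x3, 7, 4, 39), (Hal, x3, 2, 2, 31), (Hal, x3, 2, 4, 20), (Hal, x3, 2, 4, 39), (Wes, eng, 5, 6, 3)}
Keep only column(s) name, eid (4 duplicate(s) eliminated): {(Cal, 7), (Hal, 2), (Wes, 5)}

{(Cal, 7), (Hal, 2), (Wes, 5)}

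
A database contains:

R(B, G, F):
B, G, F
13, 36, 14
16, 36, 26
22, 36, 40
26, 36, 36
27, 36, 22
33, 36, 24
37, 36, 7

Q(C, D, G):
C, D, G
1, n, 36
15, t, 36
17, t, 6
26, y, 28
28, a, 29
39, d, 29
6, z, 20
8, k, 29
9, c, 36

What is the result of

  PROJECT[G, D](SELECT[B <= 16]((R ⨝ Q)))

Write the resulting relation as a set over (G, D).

R ⋈ Q (natural join on G): {(13, 36, 14, 1, n), (13, 36, 14, 15, t), (13, 36, 14, 9, c), (16, 36, 26, 1, n), (16, 36, 26, 15, t), (16, 36, 26, 9, c), (22, 36, 40, 1, n), (22, 36, 40, 15, t), (22, 36, 40, 9, c), (26, 36, 36, 1, n), (26, 36, 36, 15, t), (26, 36, 36, 9, c), (27, 36, 22, 1, n), (27, 36, 22, 15, t), (27, 36, 22, 9, c), (33, 36, 24, 1, n), (33, 36, 24, 15, t), (33, 36, 24, 9, c), (37, 36, 7, 1, n), (37, 36, 7, 15, t), (37, 36, 7, 9, c)}
Filtering on B <= 16 leaves {(13, 36, 14, 1, n), (13, 36, 14, 15, t), (13, 36, 14, 9, c), (16, 36, 26, 1, n), (16, 36, 26, 15, t), (16, 36, 26, 9, c)}.
Projecting to G, D (3 duplicate(s) eliminated): {(36, c), (36, n), (36, t)}

{(36, c), (36, n), (36, t)}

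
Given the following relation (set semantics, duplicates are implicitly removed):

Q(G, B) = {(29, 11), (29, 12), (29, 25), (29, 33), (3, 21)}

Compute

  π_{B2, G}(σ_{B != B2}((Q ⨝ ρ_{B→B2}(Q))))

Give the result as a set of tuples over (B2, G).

ρ[B→B2]: schema becomes (G, B2); tuples unchanged.
Joining Q and ρ_{B→B2}(Q) on G yields {(29, 11, 11), (29, 11, 12), (29, 11, 25), (29, 11, 33), (29, 12, 11), (29, 12, 12), (29, 12, 25), (29, 12, 33), (29, 25, 11), (29, 25, 12), (29, 25, 25), (29, 25, 33), (29, 33, 11), (29, 33, 12), (29, 33, 25), (29, 33, 33), (3, 21, 21)}.
σ[B != B2]: keep tuples satisfying B != B2 → {(29, 11, 12), (29, 11, 25), (29, 11, 33), (29, 12, 11), (29, 12, 25), (29, 12, 33), (29, 25, 11), (29, 25, 12), (29, 25, 33), (29, 33, 11), (29, 33, 12), (29, 33, 25)}
π[B2, G]: project onto (B2, G) (8 duplicate(s) eliminated) → {(11, 29), (12, 29), (25, 29), (33, 29)}

{(11, 29), (12, 29), (25, 29), (33, 29)}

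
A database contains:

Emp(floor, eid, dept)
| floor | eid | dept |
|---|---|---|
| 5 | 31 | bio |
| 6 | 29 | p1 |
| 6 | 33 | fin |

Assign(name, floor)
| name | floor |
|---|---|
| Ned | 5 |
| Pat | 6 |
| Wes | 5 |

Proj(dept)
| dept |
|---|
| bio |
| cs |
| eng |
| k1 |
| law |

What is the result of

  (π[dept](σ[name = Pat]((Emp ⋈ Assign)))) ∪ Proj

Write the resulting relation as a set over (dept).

{bio, cs, eng, fin, k1, law, p1}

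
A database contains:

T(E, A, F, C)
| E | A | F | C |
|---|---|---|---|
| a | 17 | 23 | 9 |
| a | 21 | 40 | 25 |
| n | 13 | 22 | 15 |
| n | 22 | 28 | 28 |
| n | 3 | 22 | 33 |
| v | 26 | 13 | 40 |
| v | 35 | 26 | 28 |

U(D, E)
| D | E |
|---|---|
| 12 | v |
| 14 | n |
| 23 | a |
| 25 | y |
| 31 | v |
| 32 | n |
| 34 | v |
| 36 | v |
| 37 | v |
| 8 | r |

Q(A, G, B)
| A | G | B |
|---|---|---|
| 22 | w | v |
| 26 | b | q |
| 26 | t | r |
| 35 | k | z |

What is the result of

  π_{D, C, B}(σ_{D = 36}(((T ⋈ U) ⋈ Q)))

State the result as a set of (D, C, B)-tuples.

{(36, 28, z), (36, 40, q), (36, 40, r)}

Natural join on E: {(a, 17, 23, 9, 23), (a, 21, 40, 25, 23), (n, 13, 22, 15, 14), (n, 13, 22, 15, 32), (n, 22, 28, 28, 14), (n, 22, 28, 28, 32), (n, 3, 22, 33, 14), (n, 3, 22, 33, 32), (v, 26, 13, 40, 12), (v, 26, 13, 40, 31), (v, 26, 13, 40, 34), (v, 26, 13, 40, 36), (v, 26, 13, 40, 37), (v, 35, 26, 28, 12), (v, 35, 26, 28, 31), (v, 35, 26, 28, 34), (v, 35, 26, 28, 36), (v, 35, 26, 28, 37)}
Natural join on A: {(n, 22, 28, 28, 14, w, v), (n, 22, 28, 28, 32, w, v), (v, 26, 13, 40, 12, b, q), (v, 26, 13, 40, 12, t, r), (v, 26, 13, 40, 31, b, q), (v, 26, 13, 40, 31, t, r), (v, 26, 13, 40, 34, b, q), (v, 26, 13, 40, 34, t, r), (v, 26, 13, 40, 36, b, q), (v, 26, 13, 40, 36, t, r), (v, 26, 13, 40, 37, b, q), (v, 26, 13, 40, 37, t, r), (v, 35, 26, 28, 12, k, z), (v, 35, 26, 28, 31, k, z), (v, 35, 26, 28, 34, k, z), (v, 35, 26, 28, 36, k, z), (v, 35, 26, 28, 37, k, z)}
Selection D = 36: {(v, 26, 13, 40, 36, b, q), (v, 26, 13, 40, 36, t, r), (v, 35, 26, 28, 36, k, z)}
π[D, C, B]: project onto (D, C, B) → {(36, 28, z), (36, 40, q), (36, 40, r)}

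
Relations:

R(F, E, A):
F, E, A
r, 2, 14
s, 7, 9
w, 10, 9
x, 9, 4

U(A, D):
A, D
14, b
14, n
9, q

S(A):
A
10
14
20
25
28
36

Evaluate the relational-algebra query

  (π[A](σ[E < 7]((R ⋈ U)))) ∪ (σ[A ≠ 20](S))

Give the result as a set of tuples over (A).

{10, 14, 25, 28, 36}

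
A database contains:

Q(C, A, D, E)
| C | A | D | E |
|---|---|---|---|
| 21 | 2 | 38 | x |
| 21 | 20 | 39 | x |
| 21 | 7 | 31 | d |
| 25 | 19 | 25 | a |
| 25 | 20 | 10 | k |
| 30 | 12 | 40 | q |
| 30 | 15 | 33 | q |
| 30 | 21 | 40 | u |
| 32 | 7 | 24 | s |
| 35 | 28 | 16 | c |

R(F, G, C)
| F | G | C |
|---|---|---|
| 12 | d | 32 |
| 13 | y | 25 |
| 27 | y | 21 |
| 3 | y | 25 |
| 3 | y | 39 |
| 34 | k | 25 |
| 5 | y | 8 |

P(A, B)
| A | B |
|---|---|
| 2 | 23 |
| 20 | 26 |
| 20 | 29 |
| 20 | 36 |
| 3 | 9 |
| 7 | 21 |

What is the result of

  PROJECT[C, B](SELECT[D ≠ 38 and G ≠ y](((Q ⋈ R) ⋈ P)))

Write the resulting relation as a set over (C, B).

Joining Q and R on C yields {(21, 2, 38, x, 27, y), (21, 20, 39, x, 27, y), (21, 7, 31, d, 27, y), (25, 19, 25, a, 13, y), (25, 19, 25, a, 3, y), (25, 19, 25, a, 34, k), (25, 20, 10, k, 13, y), (25, 20, 10, k, 3, y), (25, 20, 10, k, 34, k), (32, 7, 24, s, 12, d)}.
Joining (Q ⋈ R) and P on A yields {(21, 2, 38, x, 27, y, 23), (21, 20, 39, x, 27, y, 26), (21, 20, 39, x, 27, y, 29), (21, 20, 39, x, 27, y, 36), (21, 7, 31, d, 27, y, 21), (25, 20, 10, k, 13, y, 26), (25, 20, 10, k, 13, y, 29), (25, 20, 10, k, 13, y, 36), (25, 20, 10, k, 3, y, 26), (25, 20, 10, k, 3, y, 29), (25, 20, 10, k, 3, y, 36), (25, 20, 10, k, 34, k, 26), (25, 20, 10, k, 34, k, 29), (25, 20, 10, k, 34, k, 36), (32, 7, 24, s, 12, d, 21)}.
σ[D ≠ 38 and G ≠ y]: keep tuples satisfying D ≠ 38 and G ≠ y → {(25, 20, 10, k, 34, k, 26), (25, 20, 10, k, 34, k, 29), (25, 20, 10, k, 34, k, 36), (32, 7, 24, s, 12, d, 21)}
Keep only column(s) C, B: {(25, 26), (25, 29), (25, 36), (32, 21)}

{(25, 26), (25, 29), (25, 36), (32, 21)}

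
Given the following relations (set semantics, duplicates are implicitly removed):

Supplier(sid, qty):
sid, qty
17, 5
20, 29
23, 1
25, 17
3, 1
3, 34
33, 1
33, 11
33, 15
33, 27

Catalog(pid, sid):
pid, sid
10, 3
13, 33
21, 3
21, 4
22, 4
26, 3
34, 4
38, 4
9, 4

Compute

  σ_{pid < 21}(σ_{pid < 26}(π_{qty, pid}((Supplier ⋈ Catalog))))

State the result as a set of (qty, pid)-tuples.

Joining Supplier and Catalog on sid yields {(3, 1, 10), (3, 1, 21), (3, 1, 26), (3, 34, 10), (3, 34, 21), (3, 34, 26), (33, 1, 13), (33, 11, 13), (33, 15, 13), (33, 27, 13)}.
Keep only column(s) qty, pid: {(1, 10), (1, 13), (1, 21), (1, 26), (11, 13), (15, 13), (27, 13), (34, 10), (34, 21), (34, 26)}
Filtering on pid < 26 leaves {(1, 10), (1, 13), (1, 21), (11, 13), (15, 13), (27, 13), (34, 10), (34, 21)}.
Filtering on pid < 21 leaves {(1, 10), (1, 13), (11, 13), (15, 13), (27, 13), (34, 10)}.

{(1, 10), (1, 13), (11, 13), (15, 13), (27, 13), (34, 10)}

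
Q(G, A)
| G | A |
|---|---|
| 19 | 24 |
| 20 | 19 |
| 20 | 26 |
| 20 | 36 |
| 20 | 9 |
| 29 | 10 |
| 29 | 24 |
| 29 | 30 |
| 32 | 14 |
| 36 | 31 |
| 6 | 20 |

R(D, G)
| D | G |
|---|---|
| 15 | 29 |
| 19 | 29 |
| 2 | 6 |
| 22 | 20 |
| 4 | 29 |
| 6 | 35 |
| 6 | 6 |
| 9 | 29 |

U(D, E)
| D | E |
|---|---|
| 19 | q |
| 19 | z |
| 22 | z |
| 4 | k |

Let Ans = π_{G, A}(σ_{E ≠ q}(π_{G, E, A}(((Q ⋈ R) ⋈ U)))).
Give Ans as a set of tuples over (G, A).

{(20, 19), (20, 26), (20, 36), (20, 9), (29, 10), (29, 24), (29, 30)}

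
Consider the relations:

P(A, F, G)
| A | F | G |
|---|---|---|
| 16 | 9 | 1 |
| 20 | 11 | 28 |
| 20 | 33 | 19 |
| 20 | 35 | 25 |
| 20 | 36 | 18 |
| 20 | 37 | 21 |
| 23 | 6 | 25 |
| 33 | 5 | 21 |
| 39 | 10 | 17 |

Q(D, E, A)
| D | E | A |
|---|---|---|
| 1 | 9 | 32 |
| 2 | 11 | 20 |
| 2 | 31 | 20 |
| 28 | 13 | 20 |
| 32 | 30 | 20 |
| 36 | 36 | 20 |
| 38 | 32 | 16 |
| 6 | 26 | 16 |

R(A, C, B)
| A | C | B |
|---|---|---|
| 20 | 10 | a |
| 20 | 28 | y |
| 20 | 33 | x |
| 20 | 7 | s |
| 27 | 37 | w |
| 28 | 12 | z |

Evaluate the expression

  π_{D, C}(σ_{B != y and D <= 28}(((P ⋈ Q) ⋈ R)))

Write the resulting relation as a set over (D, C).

{(2, 10), (2, 33), (2, 7), (28, 10), (28, 33), (28, 7)}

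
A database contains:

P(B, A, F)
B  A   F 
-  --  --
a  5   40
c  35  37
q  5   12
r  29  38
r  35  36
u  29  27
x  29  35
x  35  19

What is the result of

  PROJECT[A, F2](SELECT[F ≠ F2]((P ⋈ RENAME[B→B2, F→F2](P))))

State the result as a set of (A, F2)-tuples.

{(29, 27), (29, 35), (29, 38), (35, 19), (35, 36), (35, 37), (5, 12), (5, 40)}

ρ[B→B2, F→F2]: schema becomes (B2, A, F2); tuples unchanged.
Natural join on A: {(a, 5, 40, a, 40), (a, 5, 40, q, 12), (c, 35, 37, c, 37), (c, 35, 37, r, 36), (c, 35, 37, x, 19), (q, 5, 12, a, 40), (q, 5, 12, q, 12), (r, 29, 38, r, 38), (r, 29, 38, u, 27), (r, 29, 38, x, 35), (r, 35, 36, c, 37), (r, 35, 36, r, 36), (r, 35, 36, x, 19), (u, 29, 27, r, 38), (u, 29, 27, u, 27), (u, 29, 27, x, 35), (x, 29, 35, r, 38), (x, 29, 35, u, 27), (x, 29, 35, x, 35), (x, 35, 19, c, 37), (x, 35, 19, r, 36), (x, 35, 19, x, 19)}
Selection F ≠ F2: {(a, 5, 40, q, 12), (c, 35, 37, r, 36), (c, 35, 37, x, 19), (q, 5, 12, a, 40), (r, 29, 38, u, 27), (r, 29, 38, x, 35), (r, 35, 36, c, 37), (r, 35, 36, x, 19), (u, 29, 27, r, 38), (u, 29, 27, x, 35), (x, 29, 35, r, 38), (x, 29, 35, u, 27), (x, 35, 19, c, 37), (x, 35, 19, r, 36)}
Projecting to A, F2 (6 duplicate(s) eliminated): {(29, 27), (29, 35), (29, 38), (35, 19), (35, 36), (35, 37), (5, 12), (5, 40)}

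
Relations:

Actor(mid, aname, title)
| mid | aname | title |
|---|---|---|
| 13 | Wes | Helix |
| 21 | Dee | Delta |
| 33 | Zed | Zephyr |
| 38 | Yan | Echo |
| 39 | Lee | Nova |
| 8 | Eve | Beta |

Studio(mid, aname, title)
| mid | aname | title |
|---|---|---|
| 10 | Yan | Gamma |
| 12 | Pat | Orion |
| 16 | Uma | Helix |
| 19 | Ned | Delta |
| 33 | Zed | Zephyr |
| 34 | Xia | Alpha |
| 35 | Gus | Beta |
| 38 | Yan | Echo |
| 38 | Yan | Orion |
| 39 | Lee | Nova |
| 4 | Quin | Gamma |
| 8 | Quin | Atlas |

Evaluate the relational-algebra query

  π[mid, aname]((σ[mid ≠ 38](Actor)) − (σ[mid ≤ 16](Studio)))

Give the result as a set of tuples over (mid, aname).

{(13, Wes), (21, Dee), (33, Zed), (39, Lee), (8, Eve)}

Apply σ_{mid ≠ 38}; surviving tuples: {(13, Wes, Helix), (21, Dee, Delta), (33, Zed, Zephyr), (39, Lee, Nova), (8, Eve, Beta)}
Apply σ_{mid ≤ 16}; surviving tuples: {(10, Yan, Gamma), (12, Pat, Orion), (16, Uma, Helix), (4, Quin, Gamma), (8, Quin, Atlas)}
Difference: {(13, Wes, Helix), (21, Dee, Delta), (33, Zed, Zephyr), (39, Lee, Nova), (8, Eve, Beta)} with {(10, Yan, Gamma), (12, Pat, Orion), (16, Uma, Helix), (4, Quin, Gamma), (8, Quin, Atlas)} → {(13, Wes, Helix), (21, Dee, Delta), (33, Zed, Zephyr), (39, Lee, Nova), (8, Eve, Beta)}
π[mid, aname]: project onto (mid, aname) → {(13, Wes), (21, Dee), (33, Zed), (39, Lee), (8, Eve)}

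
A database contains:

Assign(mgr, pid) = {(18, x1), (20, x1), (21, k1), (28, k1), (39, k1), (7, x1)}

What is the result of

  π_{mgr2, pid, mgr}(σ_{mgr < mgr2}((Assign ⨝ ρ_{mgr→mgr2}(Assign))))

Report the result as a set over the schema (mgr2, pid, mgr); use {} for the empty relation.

{(18, x1, 7), (20, x1, 18), (20, x1, 7), (28, k1, 21), (39, k1, 21), (39, k1, 28)}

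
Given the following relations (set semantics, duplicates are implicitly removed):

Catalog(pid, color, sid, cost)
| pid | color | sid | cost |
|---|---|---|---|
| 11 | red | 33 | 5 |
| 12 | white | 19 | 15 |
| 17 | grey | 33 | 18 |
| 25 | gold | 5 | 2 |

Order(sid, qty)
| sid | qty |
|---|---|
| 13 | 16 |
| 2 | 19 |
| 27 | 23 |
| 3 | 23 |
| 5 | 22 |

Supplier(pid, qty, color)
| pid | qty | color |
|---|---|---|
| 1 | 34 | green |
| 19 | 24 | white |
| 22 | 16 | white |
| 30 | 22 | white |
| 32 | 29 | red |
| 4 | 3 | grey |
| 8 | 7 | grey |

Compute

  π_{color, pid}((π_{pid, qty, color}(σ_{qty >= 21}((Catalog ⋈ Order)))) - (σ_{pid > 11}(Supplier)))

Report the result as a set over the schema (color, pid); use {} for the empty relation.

Catalog ⋈ Order (natural join on sid): {(25, gold, 5, 2, 22)}
Apply σ_{qty >= 21}; surviving tuples: {(25, gold, 5, 2, 22)}
Keep only column(s) pid, qty, color: {(25, 22, gold)}
Apply σ_{pid > 11}; surviving tuples: {(19, 24, white), (22, 16, white), (30, 22, white), (32, 29, red)}
Taking the difference: {(25, 22, gold)}
Keep only column(s) color, pid: {(gold, 25)}

{(gold, 25)}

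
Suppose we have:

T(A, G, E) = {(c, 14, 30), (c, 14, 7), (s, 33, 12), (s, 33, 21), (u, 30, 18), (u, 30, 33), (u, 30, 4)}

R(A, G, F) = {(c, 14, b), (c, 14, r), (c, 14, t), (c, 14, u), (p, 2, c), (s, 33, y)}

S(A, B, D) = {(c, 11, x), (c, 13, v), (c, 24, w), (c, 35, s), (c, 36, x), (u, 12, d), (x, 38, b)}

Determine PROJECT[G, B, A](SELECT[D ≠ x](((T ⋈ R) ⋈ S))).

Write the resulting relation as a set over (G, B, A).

{(14, 13, c), (14, 24, c), (14, 35, c)}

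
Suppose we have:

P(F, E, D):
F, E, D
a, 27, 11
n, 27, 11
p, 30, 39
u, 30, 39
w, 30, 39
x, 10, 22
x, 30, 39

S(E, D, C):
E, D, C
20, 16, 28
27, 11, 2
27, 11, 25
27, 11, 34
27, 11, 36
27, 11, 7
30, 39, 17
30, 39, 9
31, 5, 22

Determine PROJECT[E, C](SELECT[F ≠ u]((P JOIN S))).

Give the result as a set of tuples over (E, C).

Joining P and S on E, D yields {(a, 27, 11, 2), (a, 27, 11, 25), (a, 27, 11, 34), (a, 27, 11, 36), (a, 27, 11, 7), (n, 27, 11, 2), (n, 27, 11, 25), (n, 27, 11, 34), (n, 27, 11, 36), (n, 27, 11, 7), (p, 30, 39, 17), (p, 30, 39, 9), (u, 30, 39, 17), (u, 30, 39, 9), (w, 30, 39, 17), (w, 30, 39, 9), (x, 30, 39, 17), (x, 30, 39, 9)}.
Selection F ≠ u: {(a, 27, 11, 2), (a, 27, 11, 25), (a, 27, 11, 34), (a, 27, 11, 36), (a, 27, 11, 7), (n, 27, 11, 2), (n, 27, 11, 25), (n, 27, 11, 34), (n, 27, 11, 36), (n, 27, 11, 7), (p, 30, 39, 17), (p, 30, 39, 9), (w, 30, 39, 17), (w, 30, 39, 9), (x, 30, 39, 17), (x, 30, 39, 9)}
π_{E, C} gives {(27, 2), (27, 25), (27, 34), (27, 36), (27, 7), (30, 17), (30, 9)} (9 duplicate(s) eliminated).

{(27, 2), (27, 25), (27, 34), (27, 36), (27, 7), (30, 17), (30, 9)}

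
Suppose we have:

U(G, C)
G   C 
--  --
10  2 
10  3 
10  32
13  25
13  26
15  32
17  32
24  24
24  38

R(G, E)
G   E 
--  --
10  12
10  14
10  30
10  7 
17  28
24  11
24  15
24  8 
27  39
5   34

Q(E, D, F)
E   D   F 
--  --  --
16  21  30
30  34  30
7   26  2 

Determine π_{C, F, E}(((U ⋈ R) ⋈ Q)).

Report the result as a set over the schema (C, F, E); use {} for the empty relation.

{(2, 2, 7), (2, 30, 30), (3, 2, 7), (3, 30, 30), (32, 2, 7), (32, 30, 30)}

U ⋈ R (natural join on G): {(10, 2, 12), (10, 2, 14), (10, 2, 30), (10, 2, 7), (10, 3, 12), (10, 3, 14), (10, 3, 30), (10, 3, 7), (10, 32, 12), (10, 32, 14), (10, 32, 30), (10, 32, 7), (17, 32, 28), (24, 24, 11), (24, 24, 15), (24, 24, 8), (24, 38, 11), (24, 38, 15), (24, 38, 8)}
(U ⋈ R) ⋈ Q (natural join on E): {(10, 2, 30, 34, 30), (10, 2, 7, 26, 2), (10, 3, 30, 34, 30), (10, 3, 7, 26, 2), (10, 32, 30, 34, 30), (10, 32, 7, 26, 2)}
π_{C, F, E} gives {(2, 2, 7), (2, 30, 30), (3, 2, 7), (3, 30, 30), (32, 2, 7), (32, 30, 30)}.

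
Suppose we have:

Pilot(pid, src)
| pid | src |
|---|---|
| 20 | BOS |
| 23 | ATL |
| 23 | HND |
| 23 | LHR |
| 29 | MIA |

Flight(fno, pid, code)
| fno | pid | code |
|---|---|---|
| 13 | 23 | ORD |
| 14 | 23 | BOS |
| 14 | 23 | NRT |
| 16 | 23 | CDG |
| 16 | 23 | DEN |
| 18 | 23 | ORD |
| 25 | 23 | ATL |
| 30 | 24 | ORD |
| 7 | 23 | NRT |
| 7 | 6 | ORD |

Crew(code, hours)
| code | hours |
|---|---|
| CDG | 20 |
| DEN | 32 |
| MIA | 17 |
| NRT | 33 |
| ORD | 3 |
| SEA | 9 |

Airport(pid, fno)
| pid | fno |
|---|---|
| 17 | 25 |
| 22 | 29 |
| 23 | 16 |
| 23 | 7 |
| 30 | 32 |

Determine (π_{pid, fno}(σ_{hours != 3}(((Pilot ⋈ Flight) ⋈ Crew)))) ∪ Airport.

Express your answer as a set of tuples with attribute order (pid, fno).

Pilot ⋈ Flight (natural join on pid): {(23, ATL, 13, ORD), (23, ATL, 14, BOS), (23, ATL, 14, NRT), (23, ATL, 16, CDG), (23, ATL, 16, DEN), (23, ATL, 18, ORD), (23, ATL, 25, ATL), (23, ATL, 7, NRT), (23, HND, 13, ORD), (23, HND, 14, BOS), (23, HND, 14, NRT), (23, HND, 16, CDG), (23, HND, 16, DEN), (23, HND, 18, ORD), (23, HND, 25, ATL), (23, HND, 7, NRT), (23, LHR, 13, ORD), (23, LHR, 14, BOS), (23, LHR, 14, NRT), (23, LHR, 16, CDG), (23, LHR, 16, DEN), (23, LHR, 18, ORD), (23, LHR, 25, ATL), (23, LHR, 7, NRT)}
(Pilot ⋈ Flight) ⋈ Crew (natural join on code): {(23, ATL, 13, ORD, 3), (23, ATL, 14, NRT, 33), (23, ATL, 16, CDG, 20), (23, ATL, 16, DEN, 32), (23, ATL, 18, ORD, 3), (23, ATL, 7, NRT, 33), (23, HND, 13, ORD, 3), (23, HND, 14, NRT, 33), (23, HND, 16, CDG, 20), (23, HND, 16, DEN, 32), (23, HND, 18, ORD, 3), (23, HND, 7, NRT, 33), (23, LHR, 13, ORD, 3), (23, LHR, 14, NRT, 33), (23, LHR, 16, CDG, 20), (23, LHR, 16, DEN, 32), (23, LHR, 18, ORD, 3), (23, LHR, 7, NRT, 33)}
Selection hours != 3: {(23, ATL, 14, NRT, 33), (23, ATL, 16, CDG, 20), (23, ATL, 16, DEN, 32), (23, ATL, 7, NRT, 33), (23, HND, 14, NRT, 33), (23, HND, 16, CDG, 20), (23, HND, 16, DEN, 32), (23, HND, 7, NRT, 33), (23, LHR, 14, NRT, 33), (23, LHR, 16, CDG, 20), (23, LHR, 16, DEN, 32), (23, LHR, 7, NRT, 33)}
π_{pid, fno} gives {(23, 14), (23, 16), (23, 7)} (9 duplicate(s) eliminated).
Union: {(23, 14), (23, 16), (23, 7)} with {(17, 25), (22, 29), (23, 16), (23, 7), (30, 32)} → {(17, 25), (22, 29), (23, 14), (23, 16), (23, 7), (30, 32)}

{(17, 25), (22, 29), (23, 14), (23, 16), (23, 7), (30, 32)}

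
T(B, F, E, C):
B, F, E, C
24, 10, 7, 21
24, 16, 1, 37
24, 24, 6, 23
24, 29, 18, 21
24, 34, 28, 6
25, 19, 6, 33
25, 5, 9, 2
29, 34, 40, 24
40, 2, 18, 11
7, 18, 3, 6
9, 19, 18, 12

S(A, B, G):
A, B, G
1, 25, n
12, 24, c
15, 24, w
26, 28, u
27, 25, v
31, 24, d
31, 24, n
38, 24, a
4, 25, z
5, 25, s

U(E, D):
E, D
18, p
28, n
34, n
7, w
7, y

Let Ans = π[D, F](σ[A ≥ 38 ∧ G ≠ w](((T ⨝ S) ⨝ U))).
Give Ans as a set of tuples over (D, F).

T ⋈ S (natural join on B): {(24, 10, 7, 21, 12, c), (24, 10, 7, 21, 15, w), (24, 10, 7, 21, 31, d), (24, 10, 7, 21, 31, n), (24, 10, 7, 21, 38, a), (24, 16, 1, 37, 12, c), (24, 16, 1, 37, 15, w), (24, 16, 1, 37, 31, d), (24, 16, 1, 37, 31, n), (24, 16, 1, 37, 38, a), (24, 24, 6, 23, 12, c), (24, 24, 6, 23, 15, w), (24, 24, 6, 23, 31, d), (24, 24, 6, 23, 31, n), (24, 24, 6, 23, 38, a), (24, 29, 18, 21, 12, c), (24, 29, 18, 21, 15, w), (24, 29, 18, 21, 31, d), (24, 29, 18, 21, 31, n), (24, 29, 18, 21, 38, a), (24, 34, 28, 6, 12, c), (24, 34, 28, 6, 15, w), (24, 34, 28, 6, 31, d), (24, 34, 28, 6, 31, n), (24, 34, 28, 6, 38, a), (25, 19, 6, 33, 1, n), (25, 19, 6, 33, 27, v), (25, 19, 6, 33, 4, z), (25, 19, 6, 33, 5, s), (25, 5, 9, 2, 1, n), (25, 5, 9, 2, 27, v), (25, 5, 9, 2, 4, z), (25, 5, 9, 2, 5, s)}
(T ⨝ S) ⋈ U (natural join on E): {(24, 10, 7, 21, 12, c, w), (24, 10, 7, 21, 12, c, y), (24, 10, 7, 21, 15, w, w), (24, 10, 7, 21, 15, w, y), (24, 10, 7, 21, 31, d, w), (24, 10, 7, 21, 31, d, y), (24, 10, 7, 21, 31, n, w), (24, 10, 7, 21, 31, n, y), (24, 10, 7, 21, 38, a, w), (24, 10, 7, 21, 38, a, y), (24, 29, 18, 21, 12, c, p), (24, 29, 18, 21, 15, w, p), (24, 29, 18, 21, 31, d, p), (24, 29, 18, 21, 31, n, p), (24, 29, 18, 21, 38, a, p), (24, 34, 28, 6, 12, c, n), (24, 34, 28, 6, 15, w, n), (24, 34, 28, 6, 31, d, n), (24, 34, 28, 6, 31, n, n), (24, 34, 28, 6, 38, a, n)}
Selection A ≥ 38 ∧ G ≠ w: {(24, 10, 7, 21, 38, a, w), (24, 10, 7, 21, 38, a, y), (24, 29, 18, 21, 38, a, p), (24, 34, 28, 6, 38, a, n)}
Keep only column(s) D, F: {(n, 34), (p, 29), (w, 10), (y, 10)}

{(n, 34), (p, 29), (w, 10), (y, 10)}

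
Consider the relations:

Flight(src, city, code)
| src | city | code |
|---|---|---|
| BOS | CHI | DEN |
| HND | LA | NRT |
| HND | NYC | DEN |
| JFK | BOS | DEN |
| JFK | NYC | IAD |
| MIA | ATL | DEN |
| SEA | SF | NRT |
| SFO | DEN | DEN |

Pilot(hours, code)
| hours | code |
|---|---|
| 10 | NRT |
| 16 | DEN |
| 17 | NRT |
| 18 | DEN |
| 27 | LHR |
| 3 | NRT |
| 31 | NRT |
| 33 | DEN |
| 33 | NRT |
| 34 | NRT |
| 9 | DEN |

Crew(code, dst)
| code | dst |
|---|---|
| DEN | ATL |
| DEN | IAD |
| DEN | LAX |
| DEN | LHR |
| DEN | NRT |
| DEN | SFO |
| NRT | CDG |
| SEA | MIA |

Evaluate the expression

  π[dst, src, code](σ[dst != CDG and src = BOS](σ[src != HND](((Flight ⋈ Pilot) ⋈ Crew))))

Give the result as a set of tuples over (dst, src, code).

{(ATL, BOS, DEN), (IAD, BOS, DEN), (LAX, BOS, DEN), (LHR, BOS, DEN), (NRT, BOS, DEN), (SFO, BOS, DEN)}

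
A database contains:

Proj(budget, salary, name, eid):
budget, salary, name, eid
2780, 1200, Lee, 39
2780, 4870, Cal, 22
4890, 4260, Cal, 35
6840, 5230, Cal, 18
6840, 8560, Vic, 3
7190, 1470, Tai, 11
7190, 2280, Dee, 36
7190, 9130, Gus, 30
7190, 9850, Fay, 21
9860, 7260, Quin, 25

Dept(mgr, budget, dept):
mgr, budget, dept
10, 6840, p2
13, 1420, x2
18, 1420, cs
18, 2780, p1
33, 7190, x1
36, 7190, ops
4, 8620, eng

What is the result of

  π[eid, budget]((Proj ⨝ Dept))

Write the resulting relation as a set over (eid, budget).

Proj ⋈ Dept (natural join on budget): {(2780, 1200, Lee, 39, 18, p1), (2780, 4870, Cal, 22, 18, p1), (6840, 5230, Cal, 18, 10, p2), (6840, 8560, Vic, 3, 10, p2), (7190, 1470, Tai, 11, 33, x1), (7190, 1470, Tai, 11, 36, ops), (7190, 2280, Dee, 36, 33, x1), (7190, 2280, Dee, 36, 36, ops), (7190, 9130, Gus, 30, 33, x1), (7190, 9130, Gus, 30, 36, ops), (7190, 9850, Fay, 21, 33, x1), (7190, 9850, Fay, 21, 36, ops)}
π_{eid, budget} gives {(11, 7190), (18, 6840), (21, 7190), (22, 2780), (3, 6840), (30, 7190), (36, 7190), (39, 2780)} (4 duplicate(s) eliminated).

{(11, 7190), (18, 6840), (21, 7190), (22, 2780), (3, 6840), (30, 7190), (36, 7190), (39, 2780)}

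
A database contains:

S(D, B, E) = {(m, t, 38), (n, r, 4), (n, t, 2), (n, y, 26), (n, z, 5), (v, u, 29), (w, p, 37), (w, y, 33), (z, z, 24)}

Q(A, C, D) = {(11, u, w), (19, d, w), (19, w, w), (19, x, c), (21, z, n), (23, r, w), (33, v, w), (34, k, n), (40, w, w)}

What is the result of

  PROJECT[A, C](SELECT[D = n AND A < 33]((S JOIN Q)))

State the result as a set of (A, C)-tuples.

{(21, z)}

Joining S and Q on D yields {(n, r, 4, 21, z), (n, r, 4, 34, k), (n, t, 2, 21, z), (n, t, 2, 34, k), (n, y, 26, 21, z), (n, y, 26, 34, k), (n, z, 5, 21, z), (n, z, 5, 34, k), (w, p, 37, 11, u), (w, p, 37, 19, d), (w, p, 37, 19, w), (w, p, 37, 23, r), (w, p, 37, 33, v), (w, p, 37, 40, w), (w, y, 33, 11, u), (w, y, 33, 19, d), (w, y, 33, 19, w), (w, y, 33, 23, r), (w, y, 33, 33, v), (w, y, 33, 40, w)}.
σ[D = n AND A < 33]: keep tuples satisfying D = n AND A < 33 → {(n, r, 4, 21, z), (n, t, 2, 21, z), (n, y, 26, 21, z), (n, z, 5, 21, z)}
π[A, C]: project onto (A, C) (3 duplicate(s) eliminated) → {(21, z)}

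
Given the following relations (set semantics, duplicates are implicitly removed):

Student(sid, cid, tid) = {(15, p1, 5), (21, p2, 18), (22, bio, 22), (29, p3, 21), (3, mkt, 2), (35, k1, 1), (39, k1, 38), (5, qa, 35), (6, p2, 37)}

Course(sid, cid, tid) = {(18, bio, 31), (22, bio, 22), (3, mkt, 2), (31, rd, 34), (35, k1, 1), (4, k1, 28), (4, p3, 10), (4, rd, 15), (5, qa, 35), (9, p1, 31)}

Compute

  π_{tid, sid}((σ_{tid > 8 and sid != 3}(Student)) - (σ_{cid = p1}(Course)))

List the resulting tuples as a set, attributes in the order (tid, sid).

{(18, 21), (21, 29), (22, 22), (35, 5), (37, 6), (38, 39)}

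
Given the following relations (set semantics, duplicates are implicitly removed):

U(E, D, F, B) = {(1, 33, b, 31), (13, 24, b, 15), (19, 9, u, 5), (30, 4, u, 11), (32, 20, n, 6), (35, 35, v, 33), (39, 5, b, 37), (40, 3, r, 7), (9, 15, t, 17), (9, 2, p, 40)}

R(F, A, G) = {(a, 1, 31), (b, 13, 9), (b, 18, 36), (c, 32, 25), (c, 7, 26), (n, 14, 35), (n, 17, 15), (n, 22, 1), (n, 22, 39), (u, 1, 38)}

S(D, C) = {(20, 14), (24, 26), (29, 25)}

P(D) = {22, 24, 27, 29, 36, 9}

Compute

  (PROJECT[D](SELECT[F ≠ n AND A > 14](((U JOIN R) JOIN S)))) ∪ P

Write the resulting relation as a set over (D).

{22, 24, 27, 29, 36, 9}

U ⋈ R (natural join on F): {(1, 33, b, 31, 13, 9), (1, 33, b, 31, 18, 36), (13, 24, b, 15, 13, 9), (13, 24, b, 15, 18, 36), (19, 9, u, 5, 1, 38), (30, 4, u, 11, 1, 38), (32, 20, n, 6, 14, 35), (32, 20, n, 6, 17, 15), (32, 20, n, 6, 22, 1), (32, 20, n, 6, 22, 39), (39, 5, b, 37, 13, 9), (39, 5, b, 37, 18, 36)}
(U JOIN R) ⋈ S (natural join on D): {(13, 24, b, 15, 13, 9, 26), (13, 24, b, 15, 18, 36, 26), (32, 20, n, 6, 14, 35, 14), (32, 20, n, 6, 17, 15, 14), (32, 20, n, 6, 22, 1, 14), (32, 20, n, 6, 22, 39, 14)}
Filtering on F ≠ n AND A > 14 leaves {(13, 24, b, 15, 18, 36, 26)}.
π[D]: project onto (D) → {24}
Set union of the two operands is {22, 24, 27, 29, 36, 9}.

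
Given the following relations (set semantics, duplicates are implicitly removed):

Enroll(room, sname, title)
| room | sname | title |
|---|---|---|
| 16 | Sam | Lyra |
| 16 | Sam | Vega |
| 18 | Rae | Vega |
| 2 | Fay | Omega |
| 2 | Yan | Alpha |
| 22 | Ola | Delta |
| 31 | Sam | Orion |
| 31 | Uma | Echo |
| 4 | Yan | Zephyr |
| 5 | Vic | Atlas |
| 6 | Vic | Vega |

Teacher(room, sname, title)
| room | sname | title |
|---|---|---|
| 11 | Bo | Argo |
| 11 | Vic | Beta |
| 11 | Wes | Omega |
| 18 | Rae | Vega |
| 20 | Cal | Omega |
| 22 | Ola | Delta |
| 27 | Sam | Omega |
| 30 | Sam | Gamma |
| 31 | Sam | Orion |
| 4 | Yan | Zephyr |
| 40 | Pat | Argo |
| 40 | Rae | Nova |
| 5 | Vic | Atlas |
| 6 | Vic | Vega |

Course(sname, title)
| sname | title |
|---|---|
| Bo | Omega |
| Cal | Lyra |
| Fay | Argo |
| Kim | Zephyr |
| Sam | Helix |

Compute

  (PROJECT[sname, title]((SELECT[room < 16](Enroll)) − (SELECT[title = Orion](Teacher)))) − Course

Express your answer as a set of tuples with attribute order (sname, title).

Filtering on room < 16 leaves {(2, Fay, Omega), (2, Yan, Alpha), (4, Yan, Zephyr), (5, Vic, Atlas), (6, Vic, Vega)}.
Filtering on title = Orion leaves {(31, Sam, Orion)}.
Set difference of the two operands is {(2, Fay, Omega), (2, Yan, Alpha), (4, Yan, Zephyr), (5, Vic, Atlas), (6, Vic, Vega)}.
π[sname, title]: project onto (sname, title) → {(Fay, Omega), (Vic, Atlas), (Vic, Vega), (Yan, Alpha), (Yan, Zephyr)}
Set difference of the two operands is {(Fay, Omega), (Vic, Atlas), (Vic, Vega), (Yan, Alpha), (Yan, Zephyr)}.

{(Fay, Omega), (Vic, Atlas), (Vic, Vega), (Yan, Alpha), (Yan, Zephyr)}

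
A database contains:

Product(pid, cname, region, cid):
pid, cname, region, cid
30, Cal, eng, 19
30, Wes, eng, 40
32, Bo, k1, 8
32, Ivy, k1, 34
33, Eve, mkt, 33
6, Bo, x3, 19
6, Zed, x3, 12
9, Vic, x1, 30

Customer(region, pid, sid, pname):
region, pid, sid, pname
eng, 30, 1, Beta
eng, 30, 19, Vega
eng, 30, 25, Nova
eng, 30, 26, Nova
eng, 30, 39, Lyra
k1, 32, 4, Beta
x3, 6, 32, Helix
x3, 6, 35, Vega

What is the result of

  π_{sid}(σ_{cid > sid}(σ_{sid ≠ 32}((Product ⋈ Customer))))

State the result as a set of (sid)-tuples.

{1, 19, 25, 26, 39, 4}

Joining Product and Customer on pid, region yields {(30, Cal, eng, 19, 1, Beta), (30, Cal, eng, 19, 19, Vega), (30, Cal, eng, 19, 25, Nova), (30, Cal, eng, 19, 26, Nova), (30, Cal, eng, 19, 39, Lyra), (30, Wes, eng, 40, 1, Beta), (30, Wes, eng, 40, 19, Vega), (30, Wes, eng, 40, 25, Nova), (30, Wes, eng, 40, 26, Nova), (30, Wes, eng, 40, 39, Lyra), (32, Bo, k1, 8, 4, Beta), (32, Ivy, k1, 34, 4, Beta), (6, Bo, x3, 19, 32, Helix), (6, Bo, x3, 19, 35, Vega), (6, Zed, x3, 12, 32, Helix), (6, Zed, x3, 12, 35, Vega)}.
Apply σ_{sid ≠ 32}; surviving tuples: {(30, Cal, eng, 19, 1, Beta), (30, Cal, eng, 19, 19, Vega), (30, Cal, eng, 19, 25, Nova), (30, Cal, eng, 19, 26, Nova), (30, Cal, eng, 19, 39, Lyra), (30, Wes, eng, 40, 1, Beta), (30, Wes, eng, 40, 19, Vega), (30, Wes, eng, 40, 25, Nova), (30, Wes, eng, 40, 26, Nova), (30, Wes, eng, 40, 39, Lyra), (32, Bo, k1, 8, 4, Beta), (32, Ivy, k1, 34, 4, Beta), (6, Bo, x3, 19, 35, Vega), (6, Zed, x3, 12, 35, Vega)}
Apply σ_{cid > sid}; surviving tuples: {(30, Cal, eng, 19, 1, Beta), (30, Wes, eng, 40, 1, Beta), (30, Wes, eng, 40, 19, Vega), (30, Wes, eng, 40, 25, Nova), (30, Wes, eng, 40, 26, Nova), (30, Wes, eng, 40, 39, Lyra), (32, Bo, k1, 8, 4, Beta), (32, Ivy, k1, 34, 4, Beta)}
Keep only column(s) sid (2 duplicate(s) eliminated): {1, 19, 25, 26, 39, 4}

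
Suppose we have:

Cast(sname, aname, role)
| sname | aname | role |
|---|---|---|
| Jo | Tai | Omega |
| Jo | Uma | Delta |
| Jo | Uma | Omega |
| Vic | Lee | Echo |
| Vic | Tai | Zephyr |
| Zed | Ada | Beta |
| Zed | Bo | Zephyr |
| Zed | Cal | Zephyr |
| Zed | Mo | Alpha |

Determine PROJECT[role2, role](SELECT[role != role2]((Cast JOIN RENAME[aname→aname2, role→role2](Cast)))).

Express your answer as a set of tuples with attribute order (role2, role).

{(Alpha, Beta), (Alpha, Zephyr), (Beta, Alpha), (Beta, Zephyr), (Delta, Omega), (Echo, Zephyr), (Omega, Delta), (Zephyr, Alpha), (Zephyr, Beta), (Zephyr, Echo)}

ρ[aname→aname2, role→role2]: schema becomes (sname, aname2, role2); tuples unchanged.
Cast ⋈ RENAME[aname→aname2, role→role2](Cast) (natural join on sname): {(Jo, Tai, Omega, Tai, Omega), (Jo, Tai, Omega, Uma, Delta), (Jo, Tai, Omega, Uma, Omega), (Jo, Uma, Delta, Tai, Omega), (Jo, Uma, Delta, Uma, Delta), (Jo, Uma, Delta, Uma, Omega), (Jo, Uma, Omega, Tai, Omega), (Jo, Uma, Omega, Uma, Delta), (Jo, Uma, Omega, Uma, Omega), (Vic, Lee, Echo, Lee, Echo), (Vic, Lee, Echo, Tai, Zephyr), (Vic, Tai, Zephyr, Lee, Echo), (Vic, Tai, Zephyr, Tai, Zephyr), (Zed, Ada, Beta, Ada, Beta), (Zed, Ada, Beta, Bo, Zephyr), (Zed, Ada, Beta, Cal, Zephyr), (Zed, Ada, Beta, Mo, Alpha), (Zed, Bo, Zephyr, Ada, Beta), (Zed, Bo, Zephyr, Bo, Zephyr), (Zed, Bo, Zephyr, Cal, Zephyr), (Zed, Bo, Zephyr, Mo, Alpha), (Zed, Cal, Zephyr, Ada, Beta), (Zed, Cal, Zephyr, Bo, Zephyr), (Zed, Cal, Zephyr, Cal, Zephyr), (Zed, Cal, Zephyr, Mo, Alpha), (Zed, Mo, Alpha, Ada, Beta), (Zed, Mo, Alpha, Bo, Zephyr), (Zed, Mo, Alpha, Cal, Zephyr), (Zed, Mo, Alpha, Mo, Alpha)}
σ[role != role2]: keep tuples satisfying role != role2 → {(Jo, Tai, Omega, Uma, Delta), (Jo, Uma, Delta, Tai, Omega), (Jo, Uma, Delta, Uma, Omega), (Jo, Uma, Omega, Uma, Delta), (Vic, Lee, Echo, Tai, Zephyr), (Vic, Tai, Zephyr, Lee, Echo), (Zed, Ada, Beta, Bo, Zephyr), (Zed, Ada, Beta, Cal, Zephyr), (Zed, Ada, Beta, Mo, Alpha), (Zed, Bo, Zephyr, Ada, Beta), (Zed, Bo, Zephyr, Mo, Alpha), (Zed, Cal, Zephyr, Ada, Beta), (Zed, Cal, Zephyr, Mo, Alpha), (Zed, Mo, Alpha, Ada, Beta), (Zed, Mo, Alpha, Bo, Zephyr), (Zed, Mo, Alpha, Cal, Zephyr)}
π[role2, role]: project onto (role2, role) (6 duplicate(s) eliminated) → {(Alpha, Beta), (Alpha, Zephyr), (Beta, Alpha), (Beta, Zephyr), (Delta, Omega), (Echo, Zephyr), (Omega, Delta), (Zephyr, Alpha), (Zephyr, Beta), (Zephyr, Echo)}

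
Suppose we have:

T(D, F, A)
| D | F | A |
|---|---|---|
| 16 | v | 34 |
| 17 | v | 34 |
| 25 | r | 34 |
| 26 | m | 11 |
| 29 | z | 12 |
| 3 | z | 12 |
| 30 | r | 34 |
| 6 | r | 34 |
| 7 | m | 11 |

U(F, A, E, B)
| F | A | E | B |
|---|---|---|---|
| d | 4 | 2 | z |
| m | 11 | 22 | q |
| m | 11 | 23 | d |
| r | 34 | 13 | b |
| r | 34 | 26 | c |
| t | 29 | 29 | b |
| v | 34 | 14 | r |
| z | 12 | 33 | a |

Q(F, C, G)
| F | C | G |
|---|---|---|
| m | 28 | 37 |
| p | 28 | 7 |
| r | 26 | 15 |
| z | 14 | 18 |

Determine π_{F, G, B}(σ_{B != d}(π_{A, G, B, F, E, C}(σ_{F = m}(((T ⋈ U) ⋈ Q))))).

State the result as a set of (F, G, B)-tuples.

{(m, 37, q)}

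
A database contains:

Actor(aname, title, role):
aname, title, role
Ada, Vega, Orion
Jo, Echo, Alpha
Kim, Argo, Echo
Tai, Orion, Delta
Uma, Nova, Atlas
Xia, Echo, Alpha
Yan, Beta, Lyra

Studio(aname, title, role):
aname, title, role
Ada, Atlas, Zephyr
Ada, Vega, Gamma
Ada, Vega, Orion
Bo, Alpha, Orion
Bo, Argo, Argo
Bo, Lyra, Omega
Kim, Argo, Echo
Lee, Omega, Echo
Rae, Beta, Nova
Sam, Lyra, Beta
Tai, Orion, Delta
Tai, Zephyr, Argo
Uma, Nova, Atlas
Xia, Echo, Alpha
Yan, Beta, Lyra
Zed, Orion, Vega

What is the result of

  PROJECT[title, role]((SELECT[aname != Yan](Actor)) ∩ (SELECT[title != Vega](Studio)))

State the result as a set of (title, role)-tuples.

Selection aname != Yan: {(Ada, Vega, Orion), (Jo, Echo, Alpha), (Kim, Argo, Echo), (Tai, Orion, Delta), (Uma, Nova, Atlas), (Xia, Echo, Alpha)}
Selection title != Vega: {(Ada, Atlas, Zephyr), (Bo, Alpha, Orion), (Bo, Argo, Argo), (Bo, Lyra, Omega), (Kim, Argo, Echo), (Lee, Omega, Echo), (Rae, Beta, Nova), (Sam, Lyra, Beta), (Tai, Orion, Delta), (Tai, Zephyr, Argo), (Uma, Nova, Atlas), (Xia, Echo, Alpha), (Yan, Beta, Lyra), (Zed, Orion, Vega)}
Taking the intersection: {(Kim, Argo, Echo), (Tai, Orion, Delta), (Uma, Nova, Atlas), (Xia, Echo, Alpha)}
Keep only column(s) title, role: {(Argo, Echo), (Echo, Alpha), (Nova, Atlas), (Orion, Delta)}

{(Argo, Echo), (Echo, Alpha), (Nova, Atlas), (Orion, Delta)}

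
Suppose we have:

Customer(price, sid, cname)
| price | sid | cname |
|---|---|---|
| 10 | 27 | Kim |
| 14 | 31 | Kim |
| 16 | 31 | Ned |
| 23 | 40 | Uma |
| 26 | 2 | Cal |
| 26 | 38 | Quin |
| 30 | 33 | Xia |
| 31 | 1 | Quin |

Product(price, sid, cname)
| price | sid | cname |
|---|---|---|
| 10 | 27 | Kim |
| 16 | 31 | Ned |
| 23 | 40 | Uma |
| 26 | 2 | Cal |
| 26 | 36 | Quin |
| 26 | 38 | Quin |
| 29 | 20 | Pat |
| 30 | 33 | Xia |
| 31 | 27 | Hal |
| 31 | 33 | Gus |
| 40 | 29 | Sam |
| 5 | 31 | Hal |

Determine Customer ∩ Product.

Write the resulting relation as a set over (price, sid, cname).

{(10, 27, Kim), (16, 31, Ned), (23, 40, Uma), (26, 2, Cal), (26, 38, Quin), (30, 33, Xia)}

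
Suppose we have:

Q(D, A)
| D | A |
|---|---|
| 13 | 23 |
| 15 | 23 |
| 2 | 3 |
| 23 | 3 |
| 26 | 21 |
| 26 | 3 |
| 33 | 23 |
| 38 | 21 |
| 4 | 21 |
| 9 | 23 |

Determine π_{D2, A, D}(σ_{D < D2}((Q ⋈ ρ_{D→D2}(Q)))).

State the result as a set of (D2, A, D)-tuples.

{(13, 23, 9), (15, 23, 13), (15, 23, 9), (23, 3, 2), (26, 21, 4), (26, 3, 2), (26, 3, 23), (33, 23, 13), (33, 23, 15), (33, 23, 9), (38, 21, 26), (38, 21, 4)}

ρ[D→D2]: schema becomes (D2, A); tuples unchanged.
Natural join on A: {(13, 23, 13), (13, 23, 15), (13, 23, 33), (13, 23, 9), (15, 23, 13), (15, 23, 15), (15, 23, 33), (15, 23, 9), (2, 3, 2), (2, 3, 23), (2, 3, 26), (23, 3, 2), (23, 3, 23), (23, 3, 26), (26, 21, 26), (26, 21, 38), (26, 21, 4), (26, 3, 2), (26, 3, 23), (26, 3, 26), (33, 23, 13), (33, 23, 15), (33, 23, 33), (33, 23, 9), (38, 21, 26), (38, 21, 38), (38, 21, 4), (4, 21, 26), (4, 21, 38), (4, 21, 4), (9, 23, 13), (9, 23, 15), (9, 23, 33), (9, 23, 9)}
Filtering on D < D2 leaves {(13, 23, 15), (13, 23, 33), (15, 23, 33), (2, 3, 23), (2, 3, 26), (23, 3, 26), (26, 21, 38), (4, 21, 26), (4, 21, 38), (9, 23, 13), (9, 23, 15), (9, 23, 33)}.
Projecting to D2, A, D: {(13, 23, 9), (15, 23, 13), (15, 23, 9), (23, 3, 2), (26, 21, 4), (26, 3, 2), (26, 3, 23), (33, 23, 13), (33, 23, 15), (33, 23, 9), (38, 21, 26), (38, 21, 4)}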